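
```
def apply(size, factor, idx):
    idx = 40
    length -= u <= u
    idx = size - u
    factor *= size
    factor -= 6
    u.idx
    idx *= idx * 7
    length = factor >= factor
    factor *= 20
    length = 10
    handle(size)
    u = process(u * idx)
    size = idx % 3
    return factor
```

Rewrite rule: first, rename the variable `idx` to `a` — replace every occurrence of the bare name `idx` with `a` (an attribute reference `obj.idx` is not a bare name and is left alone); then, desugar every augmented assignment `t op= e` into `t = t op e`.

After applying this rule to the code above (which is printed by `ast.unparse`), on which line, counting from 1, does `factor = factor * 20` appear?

10

Transformed code:
def apply(size, factor, a):
    a = 40
    length = length - (u <= u)
    a = size - u
    factor = factor * size
    factor = factor - 6
    u.idx
    a = a * (a * 7)
    length = factor >= factor
    factor = factor * 20
    length = 10
    handle(size)
    u = process(u * a)
    size = a % 3
    return factor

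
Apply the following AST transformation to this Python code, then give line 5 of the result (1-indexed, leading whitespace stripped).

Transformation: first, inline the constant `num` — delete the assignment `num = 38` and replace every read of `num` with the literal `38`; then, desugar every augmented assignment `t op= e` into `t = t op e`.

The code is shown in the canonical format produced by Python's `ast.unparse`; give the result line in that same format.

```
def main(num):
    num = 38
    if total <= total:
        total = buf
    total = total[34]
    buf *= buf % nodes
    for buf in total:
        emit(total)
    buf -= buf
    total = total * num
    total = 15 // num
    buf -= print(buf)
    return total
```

Transformed code:
def main(num):
    if total <= total:
        total = buf
    total = total[34]
    buf = buf * (buf % nodes)
    for buf in total:
        emit(total)
    buf = buf - buf
    total = total * 38
    total = 15 // 38
    buf = buf - print(buf)
    return total

buf = buf * (buf % nodes)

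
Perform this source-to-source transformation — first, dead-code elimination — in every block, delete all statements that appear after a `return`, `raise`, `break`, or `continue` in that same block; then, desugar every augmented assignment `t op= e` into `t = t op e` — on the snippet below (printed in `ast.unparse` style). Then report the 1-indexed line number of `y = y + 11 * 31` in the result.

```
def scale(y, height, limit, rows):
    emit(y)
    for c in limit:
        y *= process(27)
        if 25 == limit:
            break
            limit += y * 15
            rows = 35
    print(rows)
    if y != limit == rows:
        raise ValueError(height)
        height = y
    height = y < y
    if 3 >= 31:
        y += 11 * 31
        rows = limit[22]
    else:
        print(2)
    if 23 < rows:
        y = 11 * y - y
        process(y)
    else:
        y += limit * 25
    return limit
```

12

Transformed code:
def scale(y, height, limit, rows):
    emit(y)
    for c in limit:
        y = y * process(27)
        if 25 == limit:
            break
    print(rows)
    if y != limit == rows:
        raise ValueError(height)
    height = y < y
    if 3 >= 31:
        y = y + 11 * 31
        rows = limit[22]
    else:
        print(2)
    if 23 < rows:
        y = 11 * y - y
        process(y)
    else:
        y = y + limit * 25
    return limit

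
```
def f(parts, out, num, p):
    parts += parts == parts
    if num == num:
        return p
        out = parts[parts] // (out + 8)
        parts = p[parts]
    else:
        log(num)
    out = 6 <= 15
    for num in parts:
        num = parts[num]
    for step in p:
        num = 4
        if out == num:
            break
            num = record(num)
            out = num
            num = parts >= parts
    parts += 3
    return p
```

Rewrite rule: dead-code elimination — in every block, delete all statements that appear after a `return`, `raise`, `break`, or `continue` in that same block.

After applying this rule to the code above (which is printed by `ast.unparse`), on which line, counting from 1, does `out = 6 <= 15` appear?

7

Transformed code:
def f(parts, out, num, p):
    parts += parts == parts
    if num == num:
        return p
    else:
        log(num)
    out = 6 <= 15
    for num in parts:
        num = parts[num]
    for step in p:
        num = 4
        if out == num:
            break
    parts += 3
    return p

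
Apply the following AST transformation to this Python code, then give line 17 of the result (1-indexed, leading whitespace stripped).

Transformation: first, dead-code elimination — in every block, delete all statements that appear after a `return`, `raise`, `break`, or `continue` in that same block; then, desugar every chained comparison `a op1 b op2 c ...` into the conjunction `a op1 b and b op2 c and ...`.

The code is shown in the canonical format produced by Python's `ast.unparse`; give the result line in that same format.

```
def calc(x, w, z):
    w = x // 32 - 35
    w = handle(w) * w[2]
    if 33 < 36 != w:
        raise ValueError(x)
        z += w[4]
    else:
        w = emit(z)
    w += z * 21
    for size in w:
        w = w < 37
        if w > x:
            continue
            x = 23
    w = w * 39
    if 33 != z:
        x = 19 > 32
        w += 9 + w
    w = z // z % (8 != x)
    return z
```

w = z // z % (8 != x)

Transformed code:
def calc(x, w, z):
    w = x // 32 - 35
    w = handle(w) * w[2]
    if 33 < 36 and 36 != w:
        raise ValueError(x)
    else:
        w = emit(z)
    w += z * 21
    for size in w:
        w = w < 37
        if w > x:
            continue
    w = w * 39
    if 33 != z:
        x = 19 > 32
        w += 9 + w
    w = z // z % (8 != x)
    return z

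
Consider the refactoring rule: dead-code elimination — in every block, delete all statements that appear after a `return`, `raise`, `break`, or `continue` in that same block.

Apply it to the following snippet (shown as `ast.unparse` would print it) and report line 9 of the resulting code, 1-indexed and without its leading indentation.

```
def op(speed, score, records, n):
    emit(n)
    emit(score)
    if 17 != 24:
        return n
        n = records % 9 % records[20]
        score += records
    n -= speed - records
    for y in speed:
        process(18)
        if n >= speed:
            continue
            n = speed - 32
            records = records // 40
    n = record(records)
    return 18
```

Transformed code:
def op(speed, score, records, n):
    emit(n)
    emit(score)
    if 17 != 24:
        return n
    n -= speed - records
    for y in speed:
        process(18)
        if n >= speed:
            continue
    n = record(records)
    return 18

if n >= speed:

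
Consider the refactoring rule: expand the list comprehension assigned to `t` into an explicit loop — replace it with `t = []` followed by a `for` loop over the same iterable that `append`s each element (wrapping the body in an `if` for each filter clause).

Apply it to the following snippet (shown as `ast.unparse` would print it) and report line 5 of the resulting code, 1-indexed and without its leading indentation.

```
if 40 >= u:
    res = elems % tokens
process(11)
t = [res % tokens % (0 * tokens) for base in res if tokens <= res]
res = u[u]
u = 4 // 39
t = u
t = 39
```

Transformed code:
if 40 >= u:
    res = elems % tokens
process(11)
t = []
for base in res:
    if tokens <= res:
        t.append(res % tokens % (0 * tokens))
res = u[u]
u = 4 // 39
t = u
t = 39

for base in res:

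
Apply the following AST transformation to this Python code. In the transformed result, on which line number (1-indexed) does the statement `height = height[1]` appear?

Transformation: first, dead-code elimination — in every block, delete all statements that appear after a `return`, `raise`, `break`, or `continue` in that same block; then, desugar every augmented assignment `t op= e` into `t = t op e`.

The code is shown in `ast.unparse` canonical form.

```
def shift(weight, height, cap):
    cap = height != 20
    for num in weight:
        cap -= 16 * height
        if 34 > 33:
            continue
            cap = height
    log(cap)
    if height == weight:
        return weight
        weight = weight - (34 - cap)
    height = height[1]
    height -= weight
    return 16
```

10

Transformed code:
def shift(weight, height, cap):
    cap = height != 20
    for num in weight:
        cap = cap - 16 * height
        if 34 > 33:
            continue
    log(cap)
    if height == weight:
        return weight
    height = height[1]
    height = height - weight
    return 16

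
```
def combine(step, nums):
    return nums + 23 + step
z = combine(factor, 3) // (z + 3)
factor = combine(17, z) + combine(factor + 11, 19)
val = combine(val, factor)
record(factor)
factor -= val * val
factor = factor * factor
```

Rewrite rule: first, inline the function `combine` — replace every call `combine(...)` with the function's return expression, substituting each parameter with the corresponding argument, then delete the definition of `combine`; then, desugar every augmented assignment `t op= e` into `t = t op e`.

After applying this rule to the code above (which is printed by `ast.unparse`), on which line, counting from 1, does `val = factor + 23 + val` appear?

3

Transformed code:
z = (3 + 23 + factor) // (z + 3)
factor = z + 23 + 17 + (19 + 23 + (factor + 11))
val = factor + 23 + val
record(factor)
factor = factor - val * val
factor = factor * factor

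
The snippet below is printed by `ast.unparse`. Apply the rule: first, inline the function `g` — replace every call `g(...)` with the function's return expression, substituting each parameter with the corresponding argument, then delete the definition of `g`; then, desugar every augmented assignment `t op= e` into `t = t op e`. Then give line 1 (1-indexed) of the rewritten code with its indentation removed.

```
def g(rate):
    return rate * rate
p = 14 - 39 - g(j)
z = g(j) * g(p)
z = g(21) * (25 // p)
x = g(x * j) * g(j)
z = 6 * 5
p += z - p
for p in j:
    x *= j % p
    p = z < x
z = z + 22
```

p = 14 - 39 - j * j

Transformed code:
p = 14 - 39 - j * j
z = j * j * (p * p)
z = 21 * 21 * (25 // p)
x = x * j * (x * j) * (j * j)
z = 6 * 5
p = p + (z - p)
for p in j:
    x = x * (j % p)
    p = z < x
z = z + 22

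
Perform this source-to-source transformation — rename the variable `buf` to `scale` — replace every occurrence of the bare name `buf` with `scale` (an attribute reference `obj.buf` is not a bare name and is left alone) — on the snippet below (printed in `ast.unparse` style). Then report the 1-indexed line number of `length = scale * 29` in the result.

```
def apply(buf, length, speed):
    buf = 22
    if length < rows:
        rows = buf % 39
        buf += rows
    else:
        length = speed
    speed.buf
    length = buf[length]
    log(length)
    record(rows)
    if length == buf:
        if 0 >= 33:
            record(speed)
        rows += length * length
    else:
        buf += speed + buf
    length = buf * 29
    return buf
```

Transformed code:
def apply(scale, length, speed):
    scale = 22
    if length < rows:
        rows = scale % 39
        scale += rows
    else:
        length = speed
    speed.buf
    length = scale[length]
    log(length)
    record(rows)
    if length == scale:
        if 0 >= 33:
            record(speed)
        rows += length * length
    else:
        scale += speed + scale
    length = scale * 29
    return scale

18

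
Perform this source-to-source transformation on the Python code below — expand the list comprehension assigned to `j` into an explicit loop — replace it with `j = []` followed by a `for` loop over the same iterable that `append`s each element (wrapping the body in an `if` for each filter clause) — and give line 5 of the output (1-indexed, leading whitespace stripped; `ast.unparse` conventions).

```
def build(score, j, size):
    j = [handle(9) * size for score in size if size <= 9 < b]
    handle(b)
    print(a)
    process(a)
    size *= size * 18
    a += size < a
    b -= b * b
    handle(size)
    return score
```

Transformed code:
def build(score, j, size):
    j = []
    for score in size:
        if size <= 9 < b:
            j.append(handle(9) * size)
    handle(b)
    print(a)
    process(a)
    size *= size * 18
    a += size < a
    b -= b * b
    handle(size)
    return score

j.append(handle(9) * size)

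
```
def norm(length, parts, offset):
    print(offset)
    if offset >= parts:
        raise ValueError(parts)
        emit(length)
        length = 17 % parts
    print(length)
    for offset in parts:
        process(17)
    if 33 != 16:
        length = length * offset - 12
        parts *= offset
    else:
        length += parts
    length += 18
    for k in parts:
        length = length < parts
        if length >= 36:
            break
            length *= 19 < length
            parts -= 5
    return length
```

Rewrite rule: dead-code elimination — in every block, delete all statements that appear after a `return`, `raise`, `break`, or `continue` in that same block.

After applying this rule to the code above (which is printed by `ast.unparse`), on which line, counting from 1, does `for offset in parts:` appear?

6

Transformed code:
def norm(length, parts, offset):
    print(offset)
    if offset >= parts:
        raise ValueError(parts)
    print(length)
    for offset in parts:
        process(17)
    if 33 != 16:
        length = length * offset - 12
        parts *= offset
    else:
        length += parts
    length += 18
    for k in parts:
        length = length < parts
        if length >= 36:
            break
    return length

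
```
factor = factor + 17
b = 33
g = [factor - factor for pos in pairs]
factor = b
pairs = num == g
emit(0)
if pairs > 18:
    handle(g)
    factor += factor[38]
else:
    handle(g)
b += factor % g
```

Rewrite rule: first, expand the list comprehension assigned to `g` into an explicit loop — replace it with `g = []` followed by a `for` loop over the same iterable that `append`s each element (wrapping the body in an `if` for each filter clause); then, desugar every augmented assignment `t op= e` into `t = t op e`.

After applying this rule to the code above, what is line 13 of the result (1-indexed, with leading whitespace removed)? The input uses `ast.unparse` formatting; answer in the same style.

handle(g)

Transformed code:
factor = factor + 17
b = 33
g = []
for pos in pairs:
    g.append(factor - factor)
factor = b
pairs = num == g
emit(0)
if pairs > 18:
    handle(g)
    factor = factor + factor[38]
else:
    handle(g)
b = b + factor % g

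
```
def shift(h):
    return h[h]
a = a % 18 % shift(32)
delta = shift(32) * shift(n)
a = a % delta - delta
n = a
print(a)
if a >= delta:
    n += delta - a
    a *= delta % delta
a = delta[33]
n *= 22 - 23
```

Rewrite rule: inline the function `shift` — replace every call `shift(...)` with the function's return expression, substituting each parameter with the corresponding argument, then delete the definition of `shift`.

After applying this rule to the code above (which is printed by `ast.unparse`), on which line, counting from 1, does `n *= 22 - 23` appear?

Transformed code:
a = a % 18 % 32[32]
delta = 32[32] * n[n]
a = a % delta - delta
n = a
print(a)
if a >= delta:
    n += delta - a
    a *= delta % delta
a = delta[33]
n *= 22 - 23

10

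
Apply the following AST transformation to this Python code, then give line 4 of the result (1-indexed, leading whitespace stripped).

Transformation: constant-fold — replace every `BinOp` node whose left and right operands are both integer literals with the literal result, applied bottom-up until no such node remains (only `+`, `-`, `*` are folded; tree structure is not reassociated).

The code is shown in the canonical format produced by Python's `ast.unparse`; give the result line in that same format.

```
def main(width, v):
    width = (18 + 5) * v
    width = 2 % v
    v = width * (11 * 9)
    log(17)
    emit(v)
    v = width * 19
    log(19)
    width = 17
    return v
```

Transformed code:
def main(width, v):
    width = 23 * v
    width = 2 % v
    v = width * 99
    log(17)
    emit(v)
    v = width * 19
    log(19)
    width = 17
    return v

v = width * 99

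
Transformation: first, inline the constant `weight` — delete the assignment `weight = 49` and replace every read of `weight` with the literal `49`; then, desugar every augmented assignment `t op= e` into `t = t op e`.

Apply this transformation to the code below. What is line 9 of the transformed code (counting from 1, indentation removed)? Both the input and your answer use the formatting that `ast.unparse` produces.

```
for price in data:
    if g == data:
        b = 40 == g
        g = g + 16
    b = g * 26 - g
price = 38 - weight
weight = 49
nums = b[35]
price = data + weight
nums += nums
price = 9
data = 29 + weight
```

Transformed code:
for price in data:
    if g == data:
        b = 40 == g
        g = g + 16
    b = g * 26 - g
price = 38 - 49
nums = b[35]
price = data + 49
nums = nums + nums
price = 9
data = 29 + 49

nums = nums + nums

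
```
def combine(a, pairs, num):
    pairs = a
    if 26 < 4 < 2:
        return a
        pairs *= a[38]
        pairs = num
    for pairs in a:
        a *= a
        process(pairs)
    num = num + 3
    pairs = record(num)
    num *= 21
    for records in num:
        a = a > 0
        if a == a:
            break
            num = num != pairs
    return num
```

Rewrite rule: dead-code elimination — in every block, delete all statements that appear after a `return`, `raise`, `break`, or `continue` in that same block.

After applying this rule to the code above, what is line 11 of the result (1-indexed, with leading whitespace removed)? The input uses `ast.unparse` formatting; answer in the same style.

Transformed code:
def combine(a, pairs, num):
    pairs = a
    if 26 < 4 < 2:
        return a
    for pairs in a:
        a *= a
        process(pairs)
    num = num + 3
    pairs = record(num)
    num *= 21
    for records in num:
        a = a > 0
        if a == a:
            break
    return num

for records in num:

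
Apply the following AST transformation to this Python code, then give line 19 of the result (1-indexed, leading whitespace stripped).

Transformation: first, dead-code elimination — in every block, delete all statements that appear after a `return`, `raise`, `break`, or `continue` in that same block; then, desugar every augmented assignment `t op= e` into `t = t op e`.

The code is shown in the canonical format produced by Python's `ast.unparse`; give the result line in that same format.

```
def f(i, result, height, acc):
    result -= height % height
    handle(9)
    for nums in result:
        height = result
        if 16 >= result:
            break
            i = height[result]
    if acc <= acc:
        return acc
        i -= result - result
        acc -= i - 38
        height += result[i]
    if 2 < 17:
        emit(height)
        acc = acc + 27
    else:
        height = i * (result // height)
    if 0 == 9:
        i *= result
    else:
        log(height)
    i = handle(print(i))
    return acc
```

i = handle(print(i))

Transformed code:
def f(i, result, height, acc):
    result = result - height % height
    handle(9)
    for nums in result:
        height = result
        if 16 >= result:
            break
    if acc <= acc:
        return acc
    if 2 < 17:
        emit(height)
        acc = acc + 27
    else:
        height = i * (result // height)
    if 0 == 9:
        i = i * result
    else:
        log(height)
    i = handle(print(i))
    return acc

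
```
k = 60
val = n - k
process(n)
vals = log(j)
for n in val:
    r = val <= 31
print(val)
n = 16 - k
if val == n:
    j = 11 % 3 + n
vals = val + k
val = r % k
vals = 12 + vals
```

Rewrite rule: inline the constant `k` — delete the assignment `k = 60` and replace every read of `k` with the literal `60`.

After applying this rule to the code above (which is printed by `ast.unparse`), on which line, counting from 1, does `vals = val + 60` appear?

Transformed code:
val = n - 60
process(n)
vals = log(j)
for n in val:
    r = val <= 31
print(val)
n = 16 - 60
if val == n:
    j = 11 % 3 + n
vals = val + 60
val = r % 60
vals = 12 + vals

10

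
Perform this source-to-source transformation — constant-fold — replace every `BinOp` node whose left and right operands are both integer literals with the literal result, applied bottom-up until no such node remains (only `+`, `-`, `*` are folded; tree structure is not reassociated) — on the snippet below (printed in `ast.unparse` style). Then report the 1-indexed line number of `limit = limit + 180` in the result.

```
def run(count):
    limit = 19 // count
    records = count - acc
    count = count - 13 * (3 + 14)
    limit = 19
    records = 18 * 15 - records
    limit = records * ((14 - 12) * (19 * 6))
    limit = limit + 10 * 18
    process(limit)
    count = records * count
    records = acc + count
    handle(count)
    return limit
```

8

Transformed code:
def run(count):
    limit = 19 // count
    records = count - acc
    count = count - 221
    limit = 19
    records = 270 - records
    limit = records * 228
    limit = limit + 180
    process(limit)
    count = records * count
    records = acc + count
    handle(count)
    return limit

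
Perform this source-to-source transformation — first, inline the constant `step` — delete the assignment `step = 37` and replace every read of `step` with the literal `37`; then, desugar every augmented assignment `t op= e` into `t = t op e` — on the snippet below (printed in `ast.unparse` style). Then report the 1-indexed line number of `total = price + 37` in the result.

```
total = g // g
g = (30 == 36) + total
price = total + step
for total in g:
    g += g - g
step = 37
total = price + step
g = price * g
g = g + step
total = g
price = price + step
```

6

Transformed code:
total = g // g
g = (30 == 36) + total
price = total + 37
for total in g:
    g = g + (g - g)
total = price + 37
g = price * g
g = g + 37
total = g
price = price + 37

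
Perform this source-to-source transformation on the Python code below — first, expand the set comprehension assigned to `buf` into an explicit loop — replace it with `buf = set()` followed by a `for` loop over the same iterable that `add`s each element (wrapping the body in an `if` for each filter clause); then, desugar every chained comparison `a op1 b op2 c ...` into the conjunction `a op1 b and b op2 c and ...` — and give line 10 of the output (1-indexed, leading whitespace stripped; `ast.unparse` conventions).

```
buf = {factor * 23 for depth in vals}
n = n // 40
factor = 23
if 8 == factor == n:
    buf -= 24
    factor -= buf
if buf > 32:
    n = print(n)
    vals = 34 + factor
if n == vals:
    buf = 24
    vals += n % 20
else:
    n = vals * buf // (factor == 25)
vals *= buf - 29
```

n = print(n)

Transformed code:
buf = set()
for depth in vals:
    buf.add(factor * 23)
n = n // 40
factor = 23
if 8 == factor and factor == n:
    buf -= 24
    factor -= buf
if buf > 32:
    n = print(n)
    vals = 34 + factor
if n == vals:
    buf = 24
    vals += n % 20
else:
    n = vals * buf // (factor == 25)
vals *= buf - 29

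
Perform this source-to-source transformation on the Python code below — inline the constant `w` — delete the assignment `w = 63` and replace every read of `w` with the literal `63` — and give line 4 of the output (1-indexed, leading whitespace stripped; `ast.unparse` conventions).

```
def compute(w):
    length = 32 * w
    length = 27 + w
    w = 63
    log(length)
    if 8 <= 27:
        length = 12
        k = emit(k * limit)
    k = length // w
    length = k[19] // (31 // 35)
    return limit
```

Transformed code:
def compute(w):
    length = 32 * 63
    length = 27 + 63
    log(length)
    if 8 <= 27:
        length = 12
        k = emit(k * limit)
    k = length // 63
    length = k[19] // (31 // 35)
    return limit

log(length)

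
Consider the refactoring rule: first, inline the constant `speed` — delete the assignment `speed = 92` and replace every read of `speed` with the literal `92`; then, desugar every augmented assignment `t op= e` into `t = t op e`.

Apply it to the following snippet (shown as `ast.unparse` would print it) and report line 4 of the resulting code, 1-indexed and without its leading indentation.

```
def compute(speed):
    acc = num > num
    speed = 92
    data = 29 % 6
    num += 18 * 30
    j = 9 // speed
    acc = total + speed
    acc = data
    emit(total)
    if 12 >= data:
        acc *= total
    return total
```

num = num + 18 * 30

Transformed code:
def compute(speed):
    acc = num > num
    data = 29 % 6
    num = num + 18 * 30
    j = 9 // 92
    acc = total + 92
    acc = data
    emit(total)
    if 12 >= data:
        acc = acc * total
    return total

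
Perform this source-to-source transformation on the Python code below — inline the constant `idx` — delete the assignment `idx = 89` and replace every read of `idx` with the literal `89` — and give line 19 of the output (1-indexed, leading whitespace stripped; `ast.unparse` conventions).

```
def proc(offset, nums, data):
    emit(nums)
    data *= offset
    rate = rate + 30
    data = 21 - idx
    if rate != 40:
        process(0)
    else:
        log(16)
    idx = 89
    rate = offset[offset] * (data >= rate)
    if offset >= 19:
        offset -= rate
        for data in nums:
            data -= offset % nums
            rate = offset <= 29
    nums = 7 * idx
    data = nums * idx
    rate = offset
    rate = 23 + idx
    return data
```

Transformed code:
def proc(offset, nums, data):
    emit(nums)
    data *= offset
    rate = rate + 30
    data = 21 - 89
    if rate != 40:
        process(0)
    else:
        log(16)
    rate = offset[offset] * (data >= rate)
    if offset >= 19:
        offset -= rate
        for data in nums:
            data -= offset % nums
            rate = offset <= 29
    nums = 7 * 89
    data = nums * 89
    rate = offset
    rate = 23 + 89
    return data

rate = 23 + 89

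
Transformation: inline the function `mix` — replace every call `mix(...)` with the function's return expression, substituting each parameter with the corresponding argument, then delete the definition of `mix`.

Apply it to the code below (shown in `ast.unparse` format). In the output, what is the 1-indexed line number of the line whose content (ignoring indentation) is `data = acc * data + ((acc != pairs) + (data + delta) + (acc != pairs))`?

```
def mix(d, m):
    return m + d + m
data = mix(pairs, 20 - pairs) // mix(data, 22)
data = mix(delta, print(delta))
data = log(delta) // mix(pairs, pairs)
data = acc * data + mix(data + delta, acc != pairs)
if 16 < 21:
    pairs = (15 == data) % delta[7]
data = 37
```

Transformed code:
data = (20 - pairs + pairs + (20 - pairs)) // (22 + data + 22)
data = print(delta) + delta + print(delta)
data = log(delta) // (pairs + pairs + pairs)
data = acc * data + ((acc != pairs) + (data + delta) + (acc != pairs))
if 16 < 21:
    pairs = (15 == data) % delta[7]
data = 37

4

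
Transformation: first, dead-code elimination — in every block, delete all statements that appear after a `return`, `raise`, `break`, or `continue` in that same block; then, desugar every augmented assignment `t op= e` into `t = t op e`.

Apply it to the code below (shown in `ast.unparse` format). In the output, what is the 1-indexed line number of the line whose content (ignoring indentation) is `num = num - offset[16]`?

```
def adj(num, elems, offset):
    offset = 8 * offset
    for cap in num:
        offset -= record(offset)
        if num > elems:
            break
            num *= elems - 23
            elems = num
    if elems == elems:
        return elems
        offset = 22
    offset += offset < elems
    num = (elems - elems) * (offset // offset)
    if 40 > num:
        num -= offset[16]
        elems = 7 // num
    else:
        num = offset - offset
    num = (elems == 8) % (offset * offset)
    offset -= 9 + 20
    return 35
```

Transformed code:
def adj(num, elems, offset):
    offset = 8 * offset
    for cap in num:
        offset = offset - record(offset)
        if num > elems:
            break
    if elems == elems:
        return elems
    offset = offset + (offset < elems)
    num = (elems - elems) * (offset // offset)
    if 40 > num:
        num = num - offset[16]
        elems = 7 // num
    else:
        num = offset - offset
    num = (elems == 8) % (offset * offset)
    offset = offset - (9 + 20)
    return 35

12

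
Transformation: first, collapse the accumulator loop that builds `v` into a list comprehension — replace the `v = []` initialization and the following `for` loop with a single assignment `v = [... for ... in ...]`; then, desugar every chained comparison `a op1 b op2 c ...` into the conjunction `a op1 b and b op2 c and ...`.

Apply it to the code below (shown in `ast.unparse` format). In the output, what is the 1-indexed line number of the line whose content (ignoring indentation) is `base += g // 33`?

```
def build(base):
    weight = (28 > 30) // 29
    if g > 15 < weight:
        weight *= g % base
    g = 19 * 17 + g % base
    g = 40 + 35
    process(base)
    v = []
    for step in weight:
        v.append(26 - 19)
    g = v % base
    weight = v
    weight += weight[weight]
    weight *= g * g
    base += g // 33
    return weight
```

Transformed code:
def build(base):
    weight = (28 > 30) // 29
    if g > 15 and 15 < weight:
        weight *= g % base
    g = 19 * 17 + g % base
    g = 40 + 35
    process(base)
    v = [26 - 19 for step in weight]
    g = v % base
    weight = v
    weight += weight[weight]
    weight *= g * g
    base += g // 33
    return weight

13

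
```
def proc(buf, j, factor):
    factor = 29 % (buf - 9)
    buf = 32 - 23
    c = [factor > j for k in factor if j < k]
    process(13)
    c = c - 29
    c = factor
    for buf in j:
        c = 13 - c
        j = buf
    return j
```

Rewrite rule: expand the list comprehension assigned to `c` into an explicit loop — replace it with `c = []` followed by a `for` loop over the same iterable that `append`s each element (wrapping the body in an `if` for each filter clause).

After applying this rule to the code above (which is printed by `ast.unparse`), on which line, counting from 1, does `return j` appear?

14

Transformed code:
def proc(buf, j, factor):
    factor = 29 % (buf - 9)
    buf = 32 - 23
    c = []
    for k in factor:
        if j < k:
            c.append(factor > j)
    process(13)
    c = c - 29
    c = factor
    for buf in j:
        c = 13 - c
        j = buf
    return j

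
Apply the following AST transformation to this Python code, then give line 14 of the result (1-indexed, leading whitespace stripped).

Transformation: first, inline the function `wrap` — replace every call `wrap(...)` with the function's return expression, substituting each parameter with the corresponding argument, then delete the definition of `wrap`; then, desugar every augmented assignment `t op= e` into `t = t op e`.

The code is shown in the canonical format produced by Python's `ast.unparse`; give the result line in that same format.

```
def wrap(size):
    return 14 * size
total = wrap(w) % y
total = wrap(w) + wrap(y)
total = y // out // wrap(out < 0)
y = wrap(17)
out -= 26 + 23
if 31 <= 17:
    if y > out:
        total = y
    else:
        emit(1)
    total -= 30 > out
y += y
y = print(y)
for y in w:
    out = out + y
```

for y in w:

Transformed code:
total = 14 * w % y
total = 14 * w + 14 * y
total = y // out // (14 * (out < 0))
y = 14 * 17
out = out - (26 + 23)
if 31 <= 17:
    if y > out:
        total = y
    else:
        emit(1)
    total = total - (30 > out)
y = y + y
y = print(y)
for y in w:
    out = out + y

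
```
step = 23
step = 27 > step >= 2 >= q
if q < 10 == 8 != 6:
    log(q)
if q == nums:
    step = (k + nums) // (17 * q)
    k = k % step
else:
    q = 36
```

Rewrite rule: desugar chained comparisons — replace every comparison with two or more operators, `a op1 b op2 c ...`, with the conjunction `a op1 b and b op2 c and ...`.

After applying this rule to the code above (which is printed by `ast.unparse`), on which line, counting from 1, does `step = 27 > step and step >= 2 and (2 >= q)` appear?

Transformed code:
step = 23
step = 27 > step and step >= 2 and (2 >= q)
if q < 10 and 10 == 8 and (8 != 6):
    log(q)
if q == nums:
    step = (k + nums) // (17 * q)
    k = k % step
else:
    q = 36

2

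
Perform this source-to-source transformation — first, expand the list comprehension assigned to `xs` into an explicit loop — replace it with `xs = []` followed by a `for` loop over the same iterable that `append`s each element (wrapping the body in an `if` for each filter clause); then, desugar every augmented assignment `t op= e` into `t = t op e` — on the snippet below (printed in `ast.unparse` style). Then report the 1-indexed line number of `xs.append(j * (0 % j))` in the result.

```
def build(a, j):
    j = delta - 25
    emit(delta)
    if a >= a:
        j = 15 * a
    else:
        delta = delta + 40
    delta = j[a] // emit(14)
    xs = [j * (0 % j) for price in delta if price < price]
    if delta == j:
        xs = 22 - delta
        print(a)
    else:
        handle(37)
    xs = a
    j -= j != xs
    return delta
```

12

Transformed code:
def build(a, j):
    j = delta - 25
    emit(delta)
    if a >= a:
        j = 15 * a
    else:
        delta = delta + 40
    delta = j[a] // emit(14)
    xs = []
    for price in delta:
        if price < price:
            xs.append(j * (0 % j))
    if delta == j:
        xs = 22 - delta
        print(a)
    else:
        handle(37)
    xs = a
    j = j - (j != xs)
    return delta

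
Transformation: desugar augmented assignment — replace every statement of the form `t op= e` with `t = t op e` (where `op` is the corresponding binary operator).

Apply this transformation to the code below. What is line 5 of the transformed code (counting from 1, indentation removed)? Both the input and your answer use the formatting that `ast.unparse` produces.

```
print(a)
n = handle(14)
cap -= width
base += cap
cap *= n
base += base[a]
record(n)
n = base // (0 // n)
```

cap = cap * n

Transformed code:
print(a)
n = handle(14)
cap = cap - width
base = base + cap
cap = cap * n
base = base + base[a]
record(n)
n = base // (0 // n)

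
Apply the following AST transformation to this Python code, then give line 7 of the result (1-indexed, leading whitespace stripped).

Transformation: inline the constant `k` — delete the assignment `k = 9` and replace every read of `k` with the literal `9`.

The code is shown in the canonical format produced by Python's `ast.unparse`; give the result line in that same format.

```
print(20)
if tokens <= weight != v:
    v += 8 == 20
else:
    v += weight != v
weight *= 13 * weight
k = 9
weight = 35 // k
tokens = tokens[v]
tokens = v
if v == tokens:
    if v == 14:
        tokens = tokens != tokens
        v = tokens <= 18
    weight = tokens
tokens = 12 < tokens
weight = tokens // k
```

Transformed code:
print(20)
if tokens <= weight != v:
    v += 8 == 20
else:
    v += weight != v
weight *= 13 * weight
weight = 35 // 9
tokens = tokens[v]
tokens = v
if v == tokens:
    if v == 14:
        tokens = tokens != tokens
        v = tokens <= 18
    weight = tokens
tokens = 12 < tokens
weight = tokens // 9

weight = 35 // 9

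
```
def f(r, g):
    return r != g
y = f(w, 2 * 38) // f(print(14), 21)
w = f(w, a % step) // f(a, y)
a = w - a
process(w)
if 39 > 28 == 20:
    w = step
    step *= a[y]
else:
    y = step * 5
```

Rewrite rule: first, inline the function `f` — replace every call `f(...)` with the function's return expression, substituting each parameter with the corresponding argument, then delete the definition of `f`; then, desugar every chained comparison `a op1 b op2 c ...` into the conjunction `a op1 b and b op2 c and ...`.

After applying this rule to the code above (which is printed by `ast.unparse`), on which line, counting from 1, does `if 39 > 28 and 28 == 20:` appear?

5

Transformed code:
y = (w != 2 * 38) // (print(14) != 21)
w = (w != a % step) // (a != y)
a = w - a
process(w)
if 39 > 28 and 28 == 20:
    w = step
    step *= a[y]
else:
    y = step * 5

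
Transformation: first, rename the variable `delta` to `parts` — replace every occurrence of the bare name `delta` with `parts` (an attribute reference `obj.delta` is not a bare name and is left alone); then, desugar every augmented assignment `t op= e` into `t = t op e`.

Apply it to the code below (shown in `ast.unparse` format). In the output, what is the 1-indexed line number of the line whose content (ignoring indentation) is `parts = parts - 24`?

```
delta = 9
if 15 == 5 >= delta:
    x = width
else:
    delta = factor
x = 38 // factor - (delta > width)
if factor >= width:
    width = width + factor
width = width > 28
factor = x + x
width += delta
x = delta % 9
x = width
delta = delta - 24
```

14

Transformed code:
parts = 9
if 15 == 5 >= parts:
    x = width
else:
    parts = factor
x = 38 // factor - (parts > width)
if factor >= width:
    width = width + factor
width = width > 28
factor = x + x
width = width + parts
x = parts % 9
x = width
parts = parts - 24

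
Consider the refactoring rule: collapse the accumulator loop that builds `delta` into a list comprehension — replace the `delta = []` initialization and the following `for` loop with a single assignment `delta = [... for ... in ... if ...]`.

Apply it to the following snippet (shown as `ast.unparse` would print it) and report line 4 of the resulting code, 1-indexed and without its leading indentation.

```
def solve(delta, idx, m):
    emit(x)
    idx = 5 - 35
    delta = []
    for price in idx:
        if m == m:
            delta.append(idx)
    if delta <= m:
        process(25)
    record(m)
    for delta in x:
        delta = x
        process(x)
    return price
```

Transformed code:
def solve(delta, idx, m):
    emit(x)
    idx = 5 - 35
    delta = [idx for price in idx if m == m]
    if delta <= m:
        process(25)
    record(m)
    for delta in x:
        delta = x
        process(x)
    return price

delta = [idx for price in idx if m == m]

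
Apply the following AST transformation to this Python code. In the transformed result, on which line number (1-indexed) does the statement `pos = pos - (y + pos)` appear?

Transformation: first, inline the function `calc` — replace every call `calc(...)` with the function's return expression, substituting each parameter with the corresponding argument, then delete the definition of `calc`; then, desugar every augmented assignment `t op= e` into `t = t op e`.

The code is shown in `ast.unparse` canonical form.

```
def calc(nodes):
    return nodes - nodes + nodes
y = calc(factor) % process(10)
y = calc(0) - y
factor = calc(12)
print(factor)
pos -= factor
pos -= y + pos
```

Transformed code:
y = (factor - factor + factor) % process(10)
y = 0 - 0 + 0 - y
factor = 12 - 12 + 12
print(factor)
pos = pos - factor
pos = pos - (y + pos)

6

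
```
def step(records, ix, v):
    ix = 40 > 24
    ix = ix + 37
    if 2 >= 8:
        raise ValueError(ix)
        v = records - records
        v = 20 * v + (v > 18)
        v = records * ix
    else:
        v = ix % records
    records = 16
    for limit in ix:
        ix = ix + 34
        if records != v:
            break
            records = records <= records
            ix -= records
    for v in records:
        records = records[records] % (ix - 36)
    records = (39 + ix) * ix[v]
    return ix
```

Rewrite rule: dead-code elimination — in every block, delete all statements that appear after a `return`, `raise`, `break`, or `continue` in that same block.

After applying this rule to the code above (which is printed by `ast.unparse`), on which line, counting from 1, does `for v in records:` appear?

Transformed code:
def step(records, ix, v):
    ix = 40 > 24
    ix = ix + 37
    if 2 >= 8:
        raise ValueError(ix)
    else:
        v = ix % records
    records = 16
    for limit in ix:
        ix = ix + 34
        if records != v:
            break
    for v in records:
        records = records[records] % (ix - 36)
    records = (39 + ix) * ix[v]
    return ix

13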